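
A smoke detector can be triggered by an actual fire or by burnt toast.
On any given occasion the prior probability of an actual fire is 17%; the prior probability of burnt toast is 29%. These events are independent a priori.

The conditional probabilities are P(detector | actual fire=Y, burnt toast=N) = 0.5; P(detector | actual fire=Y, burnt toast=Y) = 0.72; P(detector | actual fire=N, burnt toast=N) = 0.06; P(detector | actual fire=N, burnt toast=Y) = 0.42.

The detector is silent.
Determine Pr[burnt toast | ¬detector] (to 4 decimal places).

Enumerate the 4 (actual fire, burnt toast) configurations and weight by the priors:
  P(¬detector) = 0.94*0.83*0.71 + 0.58*0.83*0.29 + 0.5*0.17*0.71 + 0.28*0.17*0.29
        = 0.553942 + 0.139606 + 0.060350 + 0.013804 = 0.767702
Configurations with burnt toast contribute 0.153410, so
  P(burnt toast | ¬detector) = 0.153410 / 0.767702 ≈ 0.1998

Pr[burnt toast | ¬detector] ≈ 0.1998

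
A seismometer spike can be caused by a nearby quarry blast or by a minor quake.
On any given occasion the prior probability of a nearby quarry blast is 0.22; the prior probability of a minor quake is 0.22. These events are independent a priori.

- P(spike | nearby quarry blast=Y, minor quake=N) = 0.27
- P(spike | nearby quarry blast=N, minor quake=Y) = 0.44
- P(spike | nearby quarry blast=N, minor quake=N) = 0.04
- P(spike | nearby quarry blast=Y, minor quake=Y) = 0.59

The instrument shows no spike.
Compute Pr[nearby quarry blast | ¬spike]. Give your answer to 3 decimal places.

P(¬spike) = 0.96·0.78·0.78 + 0.56·0.78·0.22 + 0.73·0.22·0.78 + 0.41·0.22·0.22 = 0.584064 + 0.096096 + 0.125268 + 0.019844 = 0.825272
The nearby quarry blast-present share is 0.125268 + 0.019844 = 0.145112.
P(nearby quarry blast | ¬spike) = 0.145112 / 0.825272 ≈ 0.176

Pr[nearby quarry blast | ¬spike] ≈ 0.176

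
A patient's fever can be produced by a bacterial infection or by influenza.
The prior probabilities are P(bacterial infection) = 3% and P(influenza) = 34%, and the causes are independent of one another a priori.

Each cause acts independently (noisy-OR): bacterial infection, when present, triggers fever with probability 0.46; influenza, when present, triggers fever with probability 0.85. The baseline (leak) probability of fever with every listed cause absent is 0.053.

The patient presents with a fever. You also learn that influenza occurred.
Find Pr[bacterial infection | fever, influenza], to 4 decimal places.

Under noisy-OR, P(fever | causes) = 1 − (1−0.053)·∏(1−qᵢ) over the active causes.
P(fever | influenza) = 0.85795*0.97 + 0.923293*0.03 = 0.832211 + 0.027699 = 0.859910
Restricting to configurations with bacterial infection present: 0.923293*0.03 = 0.027699.
P(bacterial infection | fever, influenza) = 0.027699 / 0.859910 ≈ 0.0322

Pr[bacterial infection | fever, influenza] ≈ 0.0322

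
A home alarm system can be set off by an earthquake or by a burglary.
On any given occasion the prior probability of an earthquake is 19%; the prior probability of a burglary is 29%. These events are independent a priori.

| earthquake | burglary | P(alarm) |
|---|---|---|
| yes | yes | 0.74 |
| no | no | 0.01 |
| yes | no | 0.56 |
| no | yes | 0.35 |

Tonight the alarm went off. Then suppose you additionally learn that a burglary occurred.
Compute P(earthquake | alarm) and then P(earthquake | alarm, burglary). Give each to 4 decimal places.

Enumerate the 4 (earthquake, burglary) configurations and weight by the priors:
  P(alarm) = 0.01·0.81·0.71 + 0.35·0.81·0.29 + 0.56·0.19·0.71 + 0.74·0.19·0.29
        = 0.005751 + 0.082215 + 0.075544 + 0.040774 = 0.204284
Configurations with earthquake contribute 0.116318, so
  P(earthquake | alarm) = 0.116318 / 0.204284 ≈ 0.5694

Now also conditioning on burglary=true:
For the numerator, keep only earthquake=true terms: 0.74×0.19 = 0.140600
Denominator P(alarm | burglary): 0.35×0.81 + 0.74×0.19 = 0.424100
P(earthquake | alarm, burglary) = 0.140600/0.424100 ≈ 0.3315
The drop from 0.5694 to 0.3315 is the explaining-away (discounting) effect.

P(earthquake | alarm) ≈ 0.5694; P(earthquake | alarm, burglary) ≈ 0.3315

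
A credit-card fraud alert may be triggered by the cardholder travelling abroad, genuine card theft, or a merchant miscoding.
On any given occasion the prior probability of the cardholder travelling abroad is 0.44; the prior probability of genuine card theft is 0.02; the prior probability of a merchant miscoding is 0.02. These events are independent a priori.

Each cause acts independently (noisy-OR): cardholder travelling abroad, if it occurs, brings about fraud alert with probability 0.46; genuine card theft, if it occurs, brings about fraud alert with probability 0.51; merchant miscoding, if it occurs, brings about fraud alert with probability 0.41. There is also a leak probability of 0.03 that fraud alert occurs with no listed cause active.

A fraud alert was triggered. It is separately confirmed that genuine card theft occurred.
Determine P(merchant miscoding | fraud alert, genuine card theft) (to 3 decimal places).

Under noisy-OR, P(fraud alert | causes) = 1 − (1−0.03)·∏(1−qᵢ) over the active causes.
For the numerator, keep only merchant miscoding=true terms: 0.008059 + 0.007467 = 0.015526
The normalizing constant is 0.5247×0.56×0.98 + 0.719573×0.56×0.02 + 0.743338×0.44×0.98 + 0.848569×0.44×0.02 = 0.624008
P(merchant miscoding | fraud alert, genuine card theft) = 0.015526/0.624008 ≈ 0.025

P(merchant miscoding | fraud alert, genuine card theft) ≈ 0.025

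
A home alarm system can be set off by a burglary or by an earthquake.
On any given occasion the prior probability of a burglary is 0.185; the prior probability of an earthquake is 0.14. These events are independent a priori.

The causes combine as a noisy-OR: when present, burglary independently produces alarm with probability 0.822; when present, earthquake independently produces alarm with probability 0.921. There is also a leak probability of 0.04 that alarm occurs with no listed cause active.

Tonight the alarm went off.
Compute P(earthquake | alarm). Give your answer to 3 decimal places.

P(earthquake | alarm) ≈ 0.450

Under noisy-OR, P(alarm | causes) = 1 − (1−0.04)·∏(1−qᵢ) over the active causes.
P(alarm) = 0.04×0.815×0.86 + 0.92416×0.815×0.14 + 0.82912×0.185×0.86 + 0.9865×0.185×0.14 = 0.028036 + 0.105447 + 0.131913 + 0.025550 = 0.290946
Of this, 0.130997 comes from 0.105447 + 0.025550 (the earthquake=true cases).
P(earthquake | alarm) = 0.130997 / 0.290946 ≈ 0.450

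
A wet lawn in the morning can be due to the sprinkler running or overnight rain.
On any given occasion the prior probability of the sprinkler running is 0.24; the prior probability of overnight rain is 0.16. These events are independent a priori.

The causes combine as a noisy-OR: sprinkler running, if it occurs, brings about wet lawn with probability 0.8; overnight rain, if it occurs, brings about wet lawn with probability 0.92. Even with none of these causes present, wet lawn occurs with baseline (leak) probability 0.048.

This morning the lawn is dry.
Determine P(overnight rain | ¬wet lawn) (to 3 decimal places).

P(overnight rain | ¬wet lawn) ≈ 0.015

Under noisy-OR, P(wet lawn | causes) = 1 − (1−0.048)·∏(1−qᵢ) over the active causes.
Numerator (weight on configurations with overnight rain): 0.009261 + 0.000585 = 0.009846
Denominator P(¬wet lawn): 0.952*0.76*0.84 + 0.07616*0.76*0.16 + 0.1904*0.24*0.84 + 0.015232*0.24*0.16 = 0.655988
P(overnight rain | ¬wet lawn) = 0.009846/0.655988 ≈ 0.015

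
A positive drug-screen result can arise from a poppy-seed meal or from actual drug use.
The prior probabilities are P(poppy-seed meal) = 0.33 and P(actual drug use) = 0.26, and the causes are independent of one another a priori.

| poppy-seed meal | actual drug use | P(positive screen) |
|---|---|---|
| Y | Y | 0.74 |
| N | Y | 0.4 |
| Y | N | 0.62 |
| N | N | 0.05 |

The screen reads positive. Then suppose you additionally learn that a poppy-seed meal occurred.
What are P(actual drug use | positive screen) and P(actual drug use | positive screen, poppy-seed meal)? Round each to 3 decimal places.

P(actual drug use | positive screen) ≈ 0.430; P(actual drug use | positive screen, poppy-seed meal) ≈ 0.295

P(positive screen) = 0.05×0.67×0.74 + 0.4×0.67×0.26 + 0.62×0.33×0.74 + 0.74×0.33×0.26 = 0.024790 + 0.069680 + 0.151404 + 0.063492 = 0.309366
Restricting to configurations with actual drug use present: 0.069680 + 0.063492 = 0.133172.
So P(actual drug use | positive screen) = 0.133172/0.309366 ≈ 0.430.

Now condition on the additional information:
Sum P(positive screen|·) weighted by the priors over both values of actual drug use:
  P(positive screen | poppy-seed meal) = 0.62×0.74 + 0.74×0.26
        = 0.458800 + 0.192400 = 0.651200
Keeping only the actual drug use-present terms gives 0.192400, so
  P(actual drug use | positive screen, poppy-seed meal) = 0.192400 / 0.651200 ≈ 0.295
The drop from 0.430 to 0.295 is the explaining-away (discounting) effect.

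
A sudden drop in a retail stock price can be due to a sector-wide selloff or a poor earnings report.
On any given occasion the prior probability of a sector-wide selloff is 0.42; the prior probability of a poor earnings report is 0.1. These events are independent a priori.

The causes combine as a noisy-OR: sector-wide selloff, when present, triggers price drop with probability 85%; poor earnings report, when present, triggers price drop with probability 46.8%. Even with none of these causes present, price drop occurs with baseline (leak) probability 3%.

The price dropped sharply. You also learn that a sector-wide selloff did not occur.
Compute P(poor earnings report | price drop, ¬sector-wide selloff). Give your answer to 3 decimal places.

Under noisy-OR, P(price drop | causes) = 1 − (1−0.03)·∏(1−qᵢ) over the active causes.
P(price drop | ¬sector-wide selloff) = 0.03·0.9 + 0.48396·0.1 = 0.027000 + 0.048396 = 0.075396
Of this, 0.048396 comes from 0.48396·0.1 (the poor earnings report=true cases).
Hence the posterior is 0.048396/0.075396 ≈ 0.642.

P(poor earnings report | price drop, ¬sector-wide selloff) ≈ 0.642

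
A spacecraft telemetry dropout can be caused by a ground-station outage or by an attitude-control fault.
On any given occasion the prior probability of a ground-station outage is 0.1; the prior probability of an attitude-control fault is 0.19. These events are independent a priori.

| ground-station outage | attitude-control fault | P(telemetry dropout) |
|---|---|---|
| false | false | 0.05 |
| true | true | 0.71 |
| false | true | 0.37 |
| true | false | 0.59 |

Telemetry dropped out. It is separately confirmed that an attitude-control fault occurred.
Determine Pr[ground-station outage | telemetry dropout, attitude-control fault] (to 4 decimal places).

Pr[ground-station outage | telemetry dropout, attitude-control fault] ≈ 0.1757

Enumerate both values of ground-station outage and weight by the priors:
  P(telemetry dropout | attitude-control fault) = 0.37*0.9 + 0.71*0.1
        = 0.333000 + 0.071000 = 0.404000
Keeping only the ground-station outage-present terms gives 0.071000, so
  P(ground-station outage | telemetry dropout, attitude-control fault) = 0.071000 / 0.404000 ≈ 0.1757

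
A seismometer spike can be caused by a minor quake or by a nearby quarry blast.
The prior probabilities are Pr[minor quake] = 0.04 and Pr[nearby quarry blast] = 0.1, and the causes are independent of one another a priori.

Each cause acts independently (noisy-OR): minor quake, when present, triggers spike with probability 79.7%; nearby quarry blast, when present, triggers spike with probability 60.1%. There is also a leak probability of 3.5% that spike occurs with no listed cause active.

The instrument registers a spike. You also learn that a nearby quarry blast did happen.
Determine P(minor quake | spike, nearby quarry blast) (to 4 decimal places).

Under noisy-OR, P(spike | causes) = 1 − (1−0.035)·∏(1−qᵢ) over the active causes.
Numerator (weight on configurations with minor quake): 0.921838×0.04 = 0.036874
Normalizer over all consistent configurations: 0.614965×0.96 + 0.921838×0.04 = 0.627240
Posterior = 0.036874 / 0.627240 ≈ 0.0588

P(minor quake | spike, nearby quarry blast) ≈ 0.0588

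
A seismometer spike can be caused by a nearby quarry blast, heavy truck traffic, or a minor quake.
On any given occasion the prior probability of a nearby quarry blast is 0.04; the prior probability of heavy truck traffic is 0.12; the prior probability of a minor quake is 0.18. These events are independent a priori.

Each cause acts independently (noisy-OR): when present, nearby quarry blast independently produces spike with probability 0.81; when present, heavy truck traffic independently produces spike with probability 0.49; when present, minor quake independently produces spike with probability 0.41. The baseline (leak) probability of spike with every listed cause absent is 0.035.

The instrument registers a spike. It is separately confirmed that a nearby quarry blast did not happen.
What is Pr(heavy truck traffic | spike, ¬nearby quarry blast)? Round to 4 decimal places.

Under noisy-OR, P(spike | causes) = 1 − (1−0.035)·∏(1−qᵢ) over the active causes.
P(spike | ¬nearby quarry blast) = 0.035·0.88·0.82 + 0.43065·0.88·0.18 + 0.50785·0.12·0.82 + 0.709631·0.12·0.18 = 0.025256 + 0.068215 + 0.049972 + 0.015328 = 0.158771
The heavy truck traffic-present share is 0.049972 + 0.015328 = 0.065300.
So P(heavy truck traffic | spike, ¬nearby quarry blast) = 0.065300/0.158771 ≈ 0.4113.

Pr(heavy truck traffic | spike, ¬nearby quarry blast) ≈ 0.4113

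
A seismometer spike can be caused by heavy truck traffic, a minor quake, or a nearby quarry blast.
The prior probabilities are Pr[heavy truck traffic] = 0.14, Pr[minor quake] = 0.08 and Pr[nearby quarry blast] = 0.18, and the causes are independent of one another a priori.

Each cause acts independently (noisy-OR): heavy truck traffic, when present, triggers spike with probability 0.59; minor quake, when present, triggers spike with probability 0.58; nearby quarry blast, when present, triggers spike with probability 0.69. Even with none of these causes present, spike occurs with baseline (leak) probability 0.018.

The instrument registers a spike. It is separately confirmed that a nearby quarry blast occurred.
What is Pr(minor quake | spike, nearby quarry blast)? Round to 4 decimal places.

Under noisy-OR, P(spike | causes) = 1 − (1−0.018)·∏(1−qᵢ) over the active causes.
By total probability over the 4 (heavy truck traffic, minor quake) configurations:
  P(spike | nearby quarry blast) = 0.69558*0.86*0.92 + 0.872144*0.86*0.08 + 0.875188*0.14*0.92 + 0.947579*0.14*0.08
        = 0.550343 + 0.060004 + 0.112724 + 0.010613 = 0.733684
The terms with minor quake present sum to 0.070617, so
  P(minor quake | spike, nearby quarry blast) = 0.070617 / 0.733684 ≈ 0.0962

Pr(minor quake | spike, nearby quarry blast) ≈ 0.0962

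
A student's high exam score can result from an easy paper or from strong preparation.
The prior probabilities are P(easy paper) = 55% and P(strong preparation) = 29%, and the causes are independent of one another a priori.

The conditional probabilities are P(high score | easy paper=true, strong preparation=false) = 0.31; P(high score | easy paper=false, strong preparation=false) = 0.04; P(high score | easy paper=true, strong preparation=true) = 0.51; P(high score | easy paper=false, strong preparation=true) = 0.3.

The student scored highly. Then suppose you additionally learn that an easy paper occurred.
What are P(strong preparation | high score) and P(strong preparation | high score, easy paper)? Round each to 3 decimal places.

P(strong preparation | high score) ≈ 0.474; P(strong preparation | high score, easy paper) ≈ 0.402

By total probability over the 4 (easy paper, strong preparation) configurations:
  P(high score) = 0.04×0.45×0.71 + 0.3×0.45×0.29 + 0.31×0.55×0.71 + 0.51×0.55×0.29
        = 0.012780 + 0.039150 + 0.121055 + 0.081345 = 0.254330
The terms with strong preparation present sum to 0.120495, so
  P(strong preparation | high score) = 0.120495 / 0.254330 ≈ 0.474

Now also conditioning on easy paper=true:
Numerator (weight on configurations with strong preparation): 0.51*0.29 = 0.147900
Normalizer over all consistent configurations: 0.31*0.71 + 0.51*0.29 = 0.368000
P(strong preparation | high score, easy paper) = 0.147900/0.368000 ≈ 0.402
This is intercausal reasoning (explaining away): once easy paper accounts for the high score, strong preparation becomes less likely.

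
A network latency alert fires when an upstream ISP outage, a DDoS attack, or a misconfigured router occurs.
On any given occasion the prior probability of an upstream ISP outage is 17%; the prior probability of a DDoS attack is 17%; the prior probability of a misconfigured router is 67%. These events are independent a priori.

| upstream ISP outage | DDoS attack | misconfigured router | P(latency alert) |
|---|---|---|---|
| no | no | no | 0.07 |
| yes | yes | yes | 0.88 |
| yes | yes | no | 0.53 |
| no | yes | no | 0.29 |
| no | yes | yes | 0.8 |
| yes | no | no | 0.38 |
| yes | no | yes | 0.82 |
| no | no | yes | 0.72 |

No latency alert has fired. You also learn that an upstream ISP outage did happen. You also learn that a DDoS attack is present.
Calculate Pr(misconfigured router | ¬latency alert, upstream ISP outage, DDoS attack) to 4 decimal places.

By total probability over both values of misconfigured router:
  P(¬latency alert | upstream ISP outage, DDoS attack) = 0.47*0.33 + 0.12*0.67
        = 0.155100 + 0.080400 = 0.235500
The terms with misconfigured router present sum to 0.080400, so
  P(misconfigured router | ¬latency alert, upstream ISP outage, DDoS attack) = 0.080400 / 0.235500 ≈ 0.3414

Pr(misconfigured router | ¬latency alert, upstream ISP outage, DDoS attack) ≈ 0.3414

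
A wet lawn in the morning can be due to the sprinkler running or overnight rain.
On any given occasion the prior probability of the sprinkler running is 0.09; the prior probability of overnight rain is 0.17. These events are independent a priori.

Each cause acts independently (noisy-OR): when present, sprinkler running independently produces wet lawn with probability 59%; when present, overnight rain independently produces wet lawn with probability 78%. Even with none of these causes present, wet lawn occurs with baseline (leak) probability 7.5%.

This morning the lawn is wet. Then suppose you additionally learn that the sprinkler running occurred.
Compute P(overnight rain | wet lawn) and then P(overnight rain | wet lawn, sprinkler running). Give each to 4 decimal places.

P(overnight rain | wet lawn) ≈ 0.5712; P(overnight rain | wet lawn, sprinkler running) ≈ 0.2322

Under noisy-OR, P(wet lawn | causes) = 1 − (1−0.075)·∏(1−qᵢ) over the active causes.
For the numerator, keep only overnight rain=true terms: 0.123219 + 0.014023 = 0.137242
Denominator P(wet lawn): 0.075×0.91×0.83 + 0.7965×0.91×0.17 + 0.62075×0.09×0.83 + 0.916565×0.09×0.17 = 0.240260
Posterior = 0.137242 / 0.240260 ≈ 0.5712

With the extra evidence:
Enumerate both values of overnight rain and weight by the priors:
  P(wet lawn | sprinkler running) = 0.62075×0.83 + 0.916565×0.17
        = 0.515223 + 0.155816 = 0.671039
Configurations with overnight rain contribute 0.155816, so
  P(overnight rain | wet lawn, sprinkler running) = 0.155816 / 0.671039 ≈ 0.2322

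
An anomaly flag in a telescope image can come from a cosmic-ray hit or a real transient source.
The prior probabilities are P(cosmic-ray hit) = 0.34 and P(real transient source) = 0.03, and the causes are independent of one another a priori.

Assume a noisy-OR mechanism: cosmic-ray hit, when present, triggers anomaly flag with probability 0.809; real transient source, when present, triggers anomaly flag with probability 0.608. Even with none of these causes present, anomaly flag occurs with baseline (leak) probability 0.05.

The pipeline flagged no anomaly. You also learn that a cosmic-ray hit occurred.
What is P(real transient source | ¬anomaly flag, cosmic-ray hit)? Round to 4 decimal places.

P(real transient source | ¬anomaly flag, cosmic-ray hit) ≈ 0.0120

Under noisy-OR, P(anomaly flag | causes) = 1 − (1−0.05)·∏(1−qᵢ) over the active causes.
Numerator (weight on configurations with real transient source): 0.071128*0.03 = 0.002134
Denominator P(¬anomaly flag | cosmic-ray hit): 0.18145*0.97 + 0.071128*0.03 = 0.178140
P(real transient source | ¬anomaly flag, cosmic-ray hit) = 0.002134/0.178140 ≈ 0.0120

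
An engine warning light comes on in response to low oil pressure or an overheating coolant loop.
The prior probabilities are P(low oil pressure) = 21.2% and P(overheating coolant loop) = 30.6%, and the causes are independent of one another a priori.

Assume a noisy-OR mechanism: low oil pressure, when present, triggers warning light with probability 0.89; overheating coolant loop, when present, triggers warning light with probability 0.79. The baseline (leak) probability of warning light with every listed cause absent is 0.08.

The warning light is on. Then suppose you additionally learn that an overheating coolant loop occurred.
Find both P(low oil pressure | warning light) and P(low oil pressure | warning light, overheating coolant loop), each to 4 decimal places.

Under noisy-OR, P(warning light | causes) = 1 − (1−0.08)·∏(1−qᵢ) over the active causes.
For the numerator, keep only low oil pressure=true terms: 0.132239 + 0.063493 = 0.195732
Normalizer over all consistent configurations: 0.08*0.788*0.694 + 0.8068*0.788*0.306 + 0.8988*0.212*0.694 + 0.978748*0.212*0.306 = 0.434024
Posterior = 0.195732 / 0.434024 ≈ 0.4510

Now also conditioning on overheating coolant loop=true:
For the numerator, keep only low oil pressure=true terms: 0.978748·0.212 = 0.207495
Denominator P(warning light | overheating coolant loop): 0.8068·0.788 + 0.978748·0.212 = 0.843253
P(low oil pressure | warning light, overheating coolant loop) = 0.207495/0.843253 ≈ 0.2461
The drop from 0.4510 to 0.2461 is the explaining-away (discounting) effect.

P(low oil pressure | warning light) ≈ 0.4510; P(low oil pressure | warning light, overheating coolant loop) ≈ 0.2461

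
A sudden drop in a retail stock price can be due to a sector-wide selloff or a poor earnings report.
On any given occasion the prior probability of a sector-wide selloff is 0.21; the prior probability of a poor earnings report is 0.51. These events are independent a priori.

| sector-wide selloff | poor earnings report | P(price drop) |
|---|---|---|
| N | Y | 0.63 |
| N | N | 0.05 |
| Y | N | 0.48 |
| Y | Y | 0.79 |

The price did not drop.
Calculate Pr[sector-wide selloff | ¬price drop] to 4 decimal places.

Pr[sector-wide selloff | ¬price drop] ≈ 0.1282

Numerator (weight on configurations with sector-wide selloff): 0.053508 + 0.022491 = 0.075999
Denominator P(¬price drop): 0.95*0.79*0.49 + 0.37*0.79*0.51 + 0.52*0.21*0.49 + 0.21*0.21*0.51 = 0.592817
Posterior = 0.075999 / 0.592817 ≈ 0.1282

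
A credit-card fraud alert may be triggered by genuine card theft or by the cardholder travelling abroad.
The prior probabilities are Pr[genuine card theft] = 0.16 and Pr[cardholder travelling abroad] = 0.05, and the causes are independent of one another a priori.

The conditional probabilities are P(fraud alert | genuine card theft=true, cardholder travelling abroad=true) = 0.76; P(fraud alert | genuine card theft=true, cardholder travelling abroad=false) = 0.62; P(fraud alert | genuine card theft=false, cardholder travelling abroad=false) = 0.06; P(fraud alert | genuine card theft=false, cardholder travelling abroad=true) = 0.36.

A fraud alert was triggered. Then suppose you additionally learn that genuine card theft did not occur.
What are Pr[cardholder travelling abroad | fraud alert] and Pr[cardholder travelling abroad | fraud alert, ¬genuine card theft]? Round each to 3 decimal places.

Pr[cardholder travelling abroad | fraud alert] ≈ 0.130; Pr[cardholder travelling abroad | fraud alert, ¬genuine card theft] ≈ 0.240

P(fraud alert) = 0.06·0.84·0.95 + 0.36·0.84·0.05 + 0.62·0.16·0.95 + 0.76·0.16·0.05 = 0.047880 + 0.015120 + 0.094240 + 0.006080 = 0.163320
Of this, 0.021200 comes from 0.015120 + 0.006080 (the cardholder travelling abroad=true cases).
So P(cardholder travelling abroad | fraud alert) = 0.021200/0.163320 ≈ 0.130.

With the extra evidence:
Numerator (weight on configurations with cardholder travelling abroad): 0.36×0.05 = 0.018000
The normalizing constant is 0.06×0.95 + 0.36×0.05 = 0.075000
Posterior = 0.018000 / 0.075000 ≈ 0.240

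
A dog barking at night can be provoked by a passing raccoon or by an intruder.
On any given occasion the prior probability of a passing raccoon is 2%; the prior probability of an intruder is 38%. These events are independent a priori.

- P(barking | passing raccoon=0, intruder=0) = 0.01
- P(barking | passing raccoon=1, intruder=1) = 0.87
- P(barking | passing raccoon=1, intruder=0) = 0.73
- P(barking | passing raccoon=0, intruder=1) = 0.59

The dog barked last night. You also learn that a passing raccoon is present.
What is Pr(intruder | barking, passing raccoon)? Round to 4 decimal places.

Sum P(barking|·) weighted by the priors over both values of intruder:
  P(barking | passing raccoon) = 0.73·0.62 + 0.87·0.38
        = 0.452600 + 0.330600 = 0.783200
The terms with intruder present sum to 0.330600, so
  P(intruder | barking, passing raccoon) = 0.330600 / 0.783200 ≈ 0.4221

Pr(intruder | barking, passing raccoon) ≈ 0.4221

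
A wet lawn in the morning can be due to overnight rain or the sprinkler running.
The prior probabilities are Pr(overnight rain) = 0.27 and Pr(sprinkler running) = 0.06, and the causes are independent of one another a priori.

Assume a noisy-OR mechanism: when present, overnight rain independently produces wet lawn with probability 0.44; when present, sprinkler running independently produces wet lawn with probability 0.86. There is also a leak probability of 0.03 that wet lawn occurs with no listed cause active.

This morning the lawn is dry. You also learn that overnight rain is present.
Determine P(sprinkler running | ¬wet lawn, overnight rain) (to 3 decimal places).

P(sprinkler running | ¬wet lawn, overnight rain) ≈ 0.009

Under noisy-OR, P(wet lawn | causes) = 1 − (1−0.03)·∏(1−qᵢ) over the active causes.
Numerator (weight on configurations with sprinkler running): 0.076048×0.06 = 0.004563
Denominator P(¬wet lawn | overnight rain): 0.5432×0.94 + 0.076048×0.06 = 0.515171
P(sprinkler running | ¬wet lawn, overnight rain) = 0.004563/0.515171 ≈ 0.009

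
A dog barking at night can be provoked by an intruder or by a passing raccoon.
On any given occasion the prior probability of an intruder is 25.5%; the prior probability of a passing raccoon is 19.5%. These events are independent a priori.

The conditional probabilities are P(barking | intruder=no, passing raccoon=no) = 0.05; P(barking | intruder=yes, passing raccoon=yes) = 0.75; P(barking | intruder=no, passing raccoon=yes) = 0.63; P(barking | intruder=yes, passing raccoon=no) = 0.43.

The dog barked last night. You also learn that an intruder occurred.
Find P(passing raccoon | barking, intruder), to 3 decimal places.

P(passing raccoon | barking, intruder) ≈ 0.297

Sum P(barking|·) weighted by the priors over both values of passing raccoon:
  P(barking | intruder) = 0.43×0.805 + 0.75×0.195
        = 0.346150 + 0.146250 = 0.492400
Keeping only the passing raccoon-present terms gives 0.146250, so
  P(passing raccoon | barking, intruder) = 0.146250 / 0.492400 ≈ 0.297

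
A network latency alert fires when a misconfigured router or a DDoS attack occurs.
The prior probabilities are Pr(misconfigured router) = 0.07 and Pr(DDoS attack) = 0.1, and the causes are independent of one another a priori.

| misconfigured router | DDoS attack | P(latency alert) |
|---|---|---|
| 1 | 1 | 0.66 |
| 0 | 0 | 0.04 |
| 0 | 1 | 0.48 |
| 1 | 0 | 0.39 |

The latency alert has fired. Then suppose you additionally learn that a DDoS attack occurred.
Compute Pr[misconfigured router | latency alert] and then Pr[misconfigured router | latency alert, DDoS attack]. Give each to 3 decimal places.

Pr[misconfigured router | latency alert] ≈ 0.272; Pr[misconfigured router | latency alert, DDoS attack] ≈ 0.094

P(latency alert) = 0.04*0.93*0.9 + 0.48*0.93*0.1 + 0.39*0.07*0.9 + 0.66*0.07*0.1 = 0.033480 + 0.044640 + 0.024570 + 0.004620 = 0.107310
Restricting to configurations with misconfigured router present: 0.024570 + 0.004620 = 0.029190.
Hence the posterior is 0.029190/0.107310 ≈ 0.272.

With the extra evidence:
P(latency alert | DDoS attack) = 0.48·0.93 + 0.66·0.07 = 0.446400 + 0.046200 = 0.492600
Restricting to configurations with misconfigured router present: 0.66·0.07 = 0.046200.
P(misconfigured router | latency alert, DDoS attack) = 0.046200 / 0.492600 ≈ 0.094
The drop from 0.272 to 0.094 is the explaining-away (discounting) effect.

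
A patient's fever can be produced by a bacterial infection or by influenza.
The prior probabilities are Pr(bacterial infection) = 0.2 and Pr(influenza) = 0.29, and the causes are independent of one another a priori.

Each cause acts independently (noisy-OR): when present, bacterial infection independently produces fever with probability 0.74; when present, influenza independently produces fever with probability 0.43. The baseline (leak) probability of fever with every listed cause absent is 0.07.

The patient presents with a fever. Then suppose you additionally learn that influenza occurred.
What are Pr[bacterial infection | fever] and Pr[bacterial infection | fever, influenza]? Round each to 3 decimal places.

Under noisy-OR, P(fever | causes) = 1 − (1−0.07)·∏(1−qᵢ) over the active causes.
P(fever) = 0.07*0.8*0.71 + 0.4699*0.8*0.29 + 0.7582*0.2*0.71 + 0.862174*0.2*0.29 = 0.039760 + 0.109017 + 0.107664 + 0.050006 = 0.306447
The bacterial infection-present share is 0.107664 + 0.050006 = 0.157670.
Hence the posterior is 0.157670/0.306447 ≈ 0.515.

With the extra evidence:
Enumerate both values of bacterial infection and weight by the priors:
  P(fever | influenza) = 0.4699·0.8 + 0.862174·0.2
        = 0.375920 + 0.172435 = 0.548355
Keeping only the bacterial infection-present terms gives 0.172435, so
  P(bacterial infection | fever, influenza) = 0.172435 / 0.548355 ≈ 0.314
— influenza explains away the evidence for bacterial infection.

Pr[bacterial infection | fever] ≈ 0.515; Pr[bacterial infection | fever, influenza] ≈ 0.314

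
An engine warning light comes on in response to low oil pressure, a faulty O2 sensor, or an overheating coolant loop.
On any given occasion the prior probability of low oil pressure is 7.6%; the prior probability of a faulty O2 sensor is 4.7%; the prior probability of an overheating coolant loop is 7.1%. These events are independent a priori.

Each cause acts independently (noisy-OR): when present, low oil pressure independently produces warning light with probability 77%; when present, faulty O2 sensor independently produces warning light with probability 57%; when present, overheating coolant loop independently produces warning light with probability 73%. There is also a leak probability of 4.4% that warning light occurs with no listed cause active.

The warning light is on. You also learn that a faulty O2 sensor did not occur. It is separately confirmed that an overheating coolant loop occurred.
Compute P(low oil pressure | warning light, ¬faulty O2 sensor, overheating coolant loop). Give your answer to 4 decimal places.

P(low oil pressure | warning light, ¬faulty O2 sensor, overheating coolant loop) ≈ 0.0944

Under noisy-OR, P(warning light | causes) = 1 − (1−0.044)·∏(1−qᵢ) over the active causes.
Sum P(warning light|·) weighted by the priors over both values of low oil pressure:
  P(warning light | ¬faulty O2 sensor, overheating coolant loop) = 0.74188*0.924 + 0.940632*0.076
        = 0.685497 + 0.071488 = 0.756985
Configurations with low oil pressure contribute 0.071488, so
  P(low oil pressure | warning light, ¬faulty O2 sensor, overheating coolant loop) = 0.071488 / 0.756985 ≈ 0.0944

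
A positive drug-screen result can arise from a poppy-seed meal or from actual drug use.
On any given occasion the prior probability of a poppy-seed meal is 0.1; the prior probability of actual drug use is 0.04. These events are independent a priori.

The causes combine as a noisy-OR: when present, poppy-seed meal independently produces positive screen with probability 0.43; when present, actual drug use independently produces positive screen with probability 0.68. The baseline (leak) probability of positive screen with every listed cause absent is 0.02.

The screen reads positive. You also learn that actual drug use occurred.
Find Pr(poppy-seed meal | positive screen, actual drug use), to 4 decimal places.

Pr(poppy-seed meal | positive screen, actual drug use) ≈ 0.1173

Under noisy-OR, P(positive screen | causes) = 1 − (1−0.02)·∏(1−qᵢ) over the active causes.
For the numerator, keep only poppy-seed meal=true terms: 0.821248*0.1 = 0.082125
Normalizer over all consistent configurations: 0.6864*0.9 + 0.821248*0.1 = 0.699885
P(poppy-seed meal | positive screen, actual drug use) = 0.082125/0.699885 ≈ 0.1173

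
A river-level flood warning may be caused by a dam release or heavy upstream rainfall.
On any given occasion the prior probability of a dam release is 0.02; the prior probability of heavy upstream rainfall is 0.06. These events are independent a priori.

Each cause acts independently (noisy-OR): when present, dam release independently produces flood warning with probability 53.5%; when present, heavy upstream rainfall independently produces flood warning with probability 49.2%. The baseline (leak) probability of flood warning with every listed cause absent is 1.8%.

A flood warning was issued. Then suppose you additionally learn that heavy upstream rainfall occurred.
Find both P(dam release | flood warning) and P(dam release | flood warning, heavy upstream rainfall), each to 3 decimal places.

Under noisy-OR, P(flood warning | causes) = 1 − (1−0.018)·∏(1−qᵢ) over the active causes.
By total probability over the 4 (dam release, heavy upstream rainfall) configurations:
  P(flood warning) = 0.018*0.98*0.94 + 0.501144*0.98*0.06 + 0.54337*0.02*0.94 + 0.768032*0.02*0.06
        = 0.016582 + 0.029467 + 0.010215 + 0.000922 = 0.057186
Keeping only the dam release-present terms gives 0.011137, so
  P(dam release | flood warning) = 0.011137 / 0.057186 ≈ 0.195

Now also conditioning on heavy upstream rainfall=true:
Numerator (weight on configurations with dam release): 0.768032×0.02 = 0.015361
The normalizing constant is 0.501144×0.98 + 0.768032×0.02 = 0.506482
Posterior = 0.015361 / 0.506482 ≈ 0.030

P(dam release | flood warning) ≈ 0.195; P(dam release | flood warning, heavy upstream rainfall) ≈ 0.030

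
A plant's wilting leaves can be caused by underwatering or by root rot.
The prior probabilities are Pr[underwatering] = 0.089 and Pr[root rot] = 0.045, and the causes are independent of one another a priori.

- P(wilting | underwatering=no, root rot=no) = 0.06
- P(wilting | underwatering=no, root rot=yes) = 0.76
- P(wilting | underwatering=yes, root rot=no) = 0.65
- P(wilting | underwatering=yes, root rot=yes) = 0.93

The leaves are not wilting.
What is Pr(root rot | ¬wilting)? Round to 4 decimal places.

Pr(root rot | ¬wilting) ≈ 0.0118

For the numerator, keep only root rot=true terms: 0.009839 + 0.000280 = 0.010119
Normalizer over all consistent configurations: 0.94·0.911·0.955 + 0.24·0.911·0.045 + 0.35·0.089·0.955 + 0.07·0.089·0.045 = 0.857672
P(root rot | ¬wilting) = 0.010119/0.857672 ≈ 0.0118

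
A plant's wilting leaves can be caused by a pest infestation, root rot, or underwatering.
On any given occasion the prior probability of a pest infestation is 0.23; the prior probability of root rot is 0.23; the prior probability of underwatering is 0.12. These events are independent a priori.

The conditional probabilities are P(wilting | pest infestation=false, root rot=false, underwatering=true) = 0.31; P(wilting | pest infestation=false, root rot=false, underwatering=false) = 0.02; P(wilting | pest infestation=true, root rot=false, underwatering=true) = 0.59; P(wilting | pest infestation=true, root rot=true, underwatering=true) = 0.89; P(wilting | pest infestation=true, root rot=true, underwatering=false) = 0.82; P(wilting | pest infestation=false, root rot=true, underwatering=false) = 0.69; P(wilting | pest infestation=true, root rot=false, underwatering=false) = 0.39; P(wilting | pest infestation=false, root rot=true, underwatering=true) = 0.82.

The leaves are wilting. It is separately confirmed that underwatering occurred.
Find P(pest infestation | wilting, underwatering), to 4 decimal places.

P(pest infestation | wilting, underwatering) ≈ 0.3154

For the numerator, keep only pest infestation=true terms: 0.104489 + 0.047081 = 0.151570
Normalizer over all consistent configurations: 0.31×0.77×0.77 + 0.82×0.77×0.23 + 0.59×0.23×0.77 + 0.89×0.23×0.23 = 0.480591
Posterior = 0.151570 / 0.480591 ≈ 0.3154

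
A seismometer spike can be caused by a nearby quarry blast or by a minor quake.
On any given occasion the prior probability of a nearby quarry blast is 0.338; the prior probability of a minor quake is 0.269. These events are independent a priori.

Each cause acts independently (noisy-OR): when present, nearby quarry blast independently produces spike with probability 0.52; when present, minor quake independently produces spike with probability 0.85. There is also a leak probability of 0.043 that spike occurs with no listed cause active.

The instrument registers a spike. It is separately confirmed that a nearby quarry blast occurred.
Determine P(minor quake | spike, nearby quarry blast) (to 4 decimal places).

P(minor quake | spike, nearby quarry blast) ≈ 0.3879

Under noisy-OR, P(spike | causes) = 1 − (1−0.043)·∏(1−qᵢ) over the active causes.
By total probability over both values of minor quake:
  P(spike | nearby quarry blast) = 0.54064·0.731 + 0.931096·0.269
        = 0.395208 + 0.250465 = 0.645673
The terms with minor quake present sum to 0.250465, so
  P(minor quake | spike, nearby quarry blast) = 0.250465 / 0.645673 ≈ 0.3879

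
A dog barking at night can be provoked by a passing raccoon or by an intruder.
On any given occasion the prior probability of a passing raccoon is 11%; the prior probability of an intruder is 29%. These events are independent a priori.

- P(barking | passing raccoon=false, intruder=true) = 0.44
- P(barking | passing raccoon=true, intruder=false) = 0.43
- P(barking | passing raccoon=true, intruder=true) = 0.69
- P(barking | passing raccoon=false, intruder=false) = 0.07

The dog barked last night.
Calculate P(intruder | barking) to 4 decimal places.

P(intruder | barking) ≈ 0.6353

Sum P(barking|·) weighted by the priors over the 4 (passing raccoon, intruder) configurations:
  P(barking) = 0.07*0.89*0.71 + 0.44*0.89*0.29 + 0.43*0.11*0.71 + 0.69*0.11*0.29
        = 0.044233 + 0.113564 + 0.033583 + 0.022011 = 0.213391
The terms with intruder present sum to 0.135575, so
  P(intruder | barking) = 0.135575 / 0.213391 ≈ 0.6353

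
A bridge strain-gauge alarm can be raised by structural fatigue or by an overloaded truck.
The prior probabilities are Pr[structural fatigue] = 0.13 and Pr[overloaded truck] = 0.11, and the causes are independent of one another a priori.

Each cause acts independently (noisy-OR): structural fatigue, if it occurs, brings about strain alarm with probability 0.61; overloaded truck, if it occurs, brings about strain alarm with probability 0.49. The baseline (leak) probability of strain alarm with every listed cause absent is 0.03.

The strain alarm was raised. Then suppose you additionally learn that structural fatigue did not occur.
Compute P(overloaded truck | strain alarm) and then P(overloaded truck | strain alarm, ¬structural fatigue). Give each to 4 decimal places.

Under noisy-OR, P(strain alarm | causes) = 1 − (1−0.03)·∏(1−qᵢ) over the active causes.
Numerator (weight on configurations with overloaded truck): 0.048357 + 0.011541 = 0.059898
The normalizing constant is 0.03*0.87*0.89 + 0.5053*0.87*0.11 + 0.6217*0.13*0.89 + 0.807067*0.13*0.11 = 0.155058
Posterior = 0.059898 / 0.155058 ≈ 0.3863

Now also conditioning on structural fatigue≠true:
For the numerator, keep only overloaded truck=true terms: 0.5053·0.11 = 0.055583
Denominator P(strain alarm | ¬structural fatigue): 0.03·0.89 + 0.5053·0.11 = 0.082283
Posterior = 0.055583 / 0.082283 ≈ 0.6755

P(overloaded truck | strain alarm) ≈ 0.3863; P(overloaded truck | strain alarm, ¬structural fatigue) ≈ 0.6755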